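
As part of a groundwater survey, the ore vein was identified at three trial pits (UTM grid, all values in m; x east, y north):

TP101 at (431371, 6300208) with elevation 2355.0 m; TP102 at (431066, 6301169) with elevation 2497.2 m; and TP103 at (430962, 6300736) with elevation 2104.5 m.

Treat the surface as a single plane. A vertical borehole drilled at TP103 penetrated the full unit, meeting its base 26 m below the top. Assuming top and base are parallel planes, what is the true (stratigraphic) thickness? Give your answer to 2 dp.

Two edge vectors: TP101→TP102 = (-305, 961, 142.2), TP101→TP103 = (-409, 528, -250.5).
Normal n = (TP101→TP102) × (TP101→TP103) = (-315812.1, -134562.3, 232009).
So ∂z/∂x = −n_x/n_z = 1.36121 and ∂z/∂y = −n_y/n_z = 0.57999.
|∇z| = √(a²+b²) = 1.47962, so dip δ = arctan(1.47962) = 55.95°.
True thickness = vertical thickness × cos δ = 26 × cos 55.95° = 14.56 m.

14.56 m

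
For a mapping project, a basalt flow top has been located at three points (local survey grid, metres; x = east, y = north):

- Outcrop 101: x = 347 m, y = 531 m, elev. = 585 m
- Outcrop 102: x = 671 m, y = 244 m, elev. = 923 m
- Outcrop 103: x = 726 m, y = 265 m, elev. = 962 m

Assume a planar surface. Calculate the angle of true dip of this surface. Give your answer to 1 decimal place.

Let the plane be z = a·x + b·y + c.
Outcrop 102−Outcrop 101: 324a − 287b = 338;  Outcrop 103−Outcrop 101: 379a − 266b = 377.
Solving gives a = 0.80973, b = −0.26358.
Gradient magnitude |∇z| = √(a² + b²) = √(0.65566 + 0.06947) = 0.85155.
True dip = arctan(0.85155) = 40.4°, dipping toward WNW (azimuth ≈ 288°).

40.4°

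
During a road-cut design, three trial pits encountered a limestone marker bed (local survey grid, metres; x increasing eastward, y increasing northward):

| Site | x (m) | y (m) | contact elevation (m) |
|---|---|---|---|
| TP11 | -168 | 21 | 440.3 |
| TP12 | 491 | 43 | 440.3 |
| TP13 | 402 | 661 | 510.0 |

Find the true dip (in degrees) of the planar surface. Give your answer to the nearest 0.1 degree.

Two edge vectors: TP11→TP12 = (659, 22, 0), TP11→TP13 = (570, 640, 69.7).
Normal n = (TP11→TP12) × (TP11→TP13) = (1533.4, -45932.3, 409220).
So ∂z/∂x = −n_x/n_z = −0.00375 and ∂z/∂y = −n_y/n_z = 0.11224.
Gradient magnitude |∇z| = √(a² + b²) = √(0.00001 + 0.01260) = 0.11231.
True dip = arctan(0.11231) = 6.4°, dipping toward S (azimuth ≈ 178°).

6.4°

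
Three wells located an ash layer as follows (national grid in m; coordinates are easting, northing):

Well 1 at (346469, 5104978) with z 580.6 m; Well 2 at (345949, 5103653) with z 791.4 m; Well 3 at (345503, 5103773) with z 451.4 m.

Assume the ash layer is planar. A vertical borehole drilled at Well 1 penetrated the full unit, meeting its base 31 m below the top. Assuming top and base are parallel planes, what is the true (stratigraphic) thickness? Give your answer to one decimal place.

24.5 m

Two edge vectors: Well 1→Well 2 = (-520, -1325, 210.8), Well 1→Well 3 = (-966, -1205, -129.2).
Normal n = (Well 1→Well 2) × (Well 1→Well 3) = (425204, -270816.8, -653350).
So ∂z/∂easting = −n_x/n_z = 0.65081 and ∂z/∂northing = −n_y/n_z = −0.41450.
|∇z| = √(a²+b²) = 0.77160, so dip δ = arctan(0.77160) = 37.65°.
True thickness = vertical thickness × cos δ = 31 × cos 37.65° = 24.5 m.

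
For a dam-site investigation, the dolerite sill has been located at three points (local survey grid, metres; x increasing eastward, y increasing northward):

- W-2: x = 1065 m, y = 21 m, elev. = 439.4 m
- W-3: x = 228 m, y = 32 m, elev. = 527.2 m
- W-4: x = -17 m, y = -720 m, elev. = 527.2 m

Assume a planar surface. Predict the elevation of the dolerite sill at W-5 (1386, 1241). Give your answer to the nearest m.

Two edge vectors: W-2→W-3 = (-837, 11, 87.8), W-2→W-4 = (-1082, -741, 87.8).
Normal n = (W-2→W-3) × (W-2→W-4) = (66025.6, -21511, 632119).
So ∂z/∂x = −n_x/n_z = −0.10445 and ∂z/∂y = −n_y/n_z = 0.03403.
Intercept c from W-2: 439.4 + 111.24 − 0.71 = 549.93.
At (1386, 1241): z = −144.8 + 42.2 + 549.93 = 447.4 m.

447 m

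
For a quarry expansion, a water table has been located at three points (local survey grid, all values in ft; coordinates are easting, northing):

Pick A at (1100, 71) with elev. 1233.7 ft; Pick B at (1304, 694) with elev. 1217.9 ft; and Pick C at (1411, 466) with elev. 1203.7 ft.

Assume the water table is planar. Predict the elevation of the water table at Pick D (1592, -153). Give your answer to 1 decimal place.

Let the plane be z = a·easting + b·northing + c.
Pick B−Pick A: 204a + 623b = −15.8;  Pick C−Pick A: 311a + 395b = −30.
Solving gives a = −0.110000, b = 0.010658.
Then c = 1233.7 − a·1100 − b·71 = 1353.94.
At (1592, -153): z = −175.1 − 1.6 + 1353.94 = 1177.2 ft.

1177.2 ft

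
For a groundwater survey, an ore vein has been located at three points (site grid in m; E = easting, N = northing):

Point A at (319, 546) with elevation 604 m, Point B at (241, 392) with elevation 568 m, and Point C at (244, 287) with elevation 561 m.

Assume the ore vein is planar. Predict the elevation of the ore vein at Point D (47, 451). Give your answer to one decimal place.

511.9 m

Two edge vectors: Point A→Point B = (-78, -154, -36), Point A→Point C = (-75, -259, -43).
Normal n = (Point A→Point B) × (Point A→Point C) = (-2702, -654, 8652).
So ∂z/∂E = −n_x/n_z = 0.31230 and ∂z/∂N = −n_y/n_z = 0.07559.
Intercept c from Point A: 604 − 99.62 − 41.27 = 463.11.
At (47, 451): z = 14.7 + 34.1 + 463.11 = 511.9 m.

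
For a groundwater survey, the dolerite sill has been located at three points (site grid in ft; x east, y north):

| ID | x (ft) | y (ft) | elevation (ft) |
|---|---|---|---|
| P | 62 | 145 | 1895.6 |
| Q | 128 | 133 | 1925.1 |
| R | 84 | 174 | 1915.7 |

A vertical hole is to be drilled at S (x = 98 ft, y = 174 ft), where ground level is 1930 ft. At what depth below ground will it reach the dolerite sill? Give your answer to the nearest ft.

Let the plane be z = a·x + b·y + c.
Q−P: 66a − 12b = 29.5;  R−P: 22a + 29b = 20.1.
Solving gives a = 0.50354, b = 0.31111.
Then c = 1895.6 − a·62 − b·145 = 1819.27.
At (98, 174): z_contact = 49.3 + 54.1 + 1819.27 = 1922.7 ft.
Depth below ground = 1930 − 1922.7 = 7 ft.

7 ft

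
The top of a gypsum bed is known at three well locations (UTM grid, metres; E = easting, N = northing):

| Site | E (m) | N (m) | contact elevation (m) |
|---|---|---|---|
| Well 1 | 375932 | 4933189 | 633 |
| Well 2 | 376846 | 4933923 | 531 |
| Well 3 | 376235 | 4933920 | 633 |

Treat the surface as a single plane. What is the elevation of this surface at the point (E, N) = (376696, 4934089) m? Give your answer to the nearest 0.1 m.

Two edge vectors: Well 1→Well 2 = (914, 734, -102), Well 1→Well 3 = (303, 731, 0).
Normal n = (Well 1→Well 2) × (Well 1→Well 3) = (74562, -30906, 445732).
So ∂z/∂E = −n_x/n_z = −0.167279890 and ∂z/∂N = −n_y/n_z = 0.069337629.
Intercept c from Well 1: 633 + 62885.86 − 342055.63 = −278536.76.
At (376696, 4934089): z = −63013.7 + 342118.0 − 278536.76 = 567.6 m.

567.6 m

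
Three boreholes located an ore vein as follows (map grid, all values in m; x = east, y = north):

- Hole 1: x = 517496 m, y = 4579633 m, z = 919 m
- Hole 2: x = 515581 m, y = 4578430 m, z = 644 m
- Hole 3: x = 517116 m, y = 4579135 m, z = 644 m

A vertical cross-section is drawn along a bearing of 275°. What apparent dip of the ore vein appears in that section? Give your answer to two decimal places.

Two edge vectors: Hole 1→Hole 2 = (-1915, -1203, -275), Hole 1→Hole 3 = (-380, -498, -275).
Normal n = (Hole 1→Hole 2) × (Hole 1→Hole 3) = (193875, -422125, 496530).
So ∂z/∂x = −n_x/n_z = −0.39046 and ∂z/∂y = −n_y/n_z = 0.85015.
Unit vector along 275° is (sin 275°, cos 275°) = (-0.9962, 0.0872).
Slope in that direction = a·(-0.9962) + b·(0.0872) = 0.46307.
Apparent dip = arctan|0.46307| = 24.85° (true dip is 43.1°, so apparent ≤ true as expected).

24.85°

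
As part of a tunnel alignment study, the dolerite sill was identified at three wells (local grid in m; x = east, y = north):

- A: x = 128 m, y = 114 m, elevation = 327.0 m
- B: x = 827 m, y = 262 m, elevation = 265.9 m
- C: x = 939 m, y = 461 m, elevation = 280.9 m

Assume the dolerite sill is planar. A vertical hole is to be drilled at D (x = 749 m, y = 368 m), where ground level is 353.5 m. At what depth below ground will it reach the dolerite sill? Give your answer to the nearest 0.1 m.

63.5 m

Two edge vectors: A→B = (699, 148, -61.1), A→C = (811, 347, -46.1).
Normal n = (A→B) × (A→C) = (14378.9, -17328.2, 122525).
So ∂z/∂x = −n_x/n_z = −0.11735 and ∂z/∂y = −n_y/n_z = 0.14143.
Intercept c from A: 327 + 15.02 − 16.12 = 325.90.
At (749, 368): z_contact = −87.90 + 52.04 + 325.90 = 290.04 m.
Depth below ground = 353.5 − 290.04 = 63.5 m.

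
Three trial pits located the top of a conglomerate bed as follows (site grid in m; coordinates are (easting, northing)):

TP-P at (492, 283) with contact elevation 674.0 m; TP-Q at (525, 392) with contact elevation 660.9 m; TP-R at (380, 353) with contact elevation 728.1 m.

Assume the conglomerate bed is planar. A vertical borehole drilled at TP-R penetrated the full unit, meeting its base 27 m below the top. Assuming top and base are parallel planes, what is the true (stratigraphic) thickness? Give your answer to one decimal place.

24.4 m

Two edge vectors: TP-P→TP-Q = (33, 109, -13.1), TP-P→TP-R = (-112, 70, 54.1).
Normal n = (TP-P→TP-Q) × (TP-P→TP-R) = (6813.9, -318.1, 14518).
So ∂z/∂E = −n_x/n_z = −0.46934 and ∂z/∂N = −n_y/n_z = 0.02191.
|∇z| = √(a²+b²) = 0.46985, so dip δ = arctan(0.46985) = 25.17°.
True thickness = vertical thickness × cos δ = 27 × cos 25.17° = 24.4 m.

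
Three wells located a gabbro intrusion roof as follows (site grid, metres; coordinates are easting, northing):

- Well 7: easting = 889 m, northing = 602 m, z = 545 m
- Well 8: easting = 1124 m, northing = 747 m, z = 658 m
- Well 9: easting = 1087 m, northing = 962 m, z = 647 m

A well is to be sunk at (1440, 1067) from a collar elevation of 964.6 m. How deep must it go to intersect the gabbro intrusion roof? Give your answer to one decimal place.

Let the plane be z = a·easting + b·northing + c.
Well 8−Well 7: 235a + 145b = 113;  Well 9−Well 7: 198a + 360b = 102.
Solving gives a = 0.463231, b = 0.028556.
Then c = 545 − a·889 − b·602 = 116.00.
At (1440, 1067): z_contact = 667.05 + 30.47 + 116.00 = 813.52 m.
Depth below ground = 964.6 − 813.52 = 151.1 m.

151.1 m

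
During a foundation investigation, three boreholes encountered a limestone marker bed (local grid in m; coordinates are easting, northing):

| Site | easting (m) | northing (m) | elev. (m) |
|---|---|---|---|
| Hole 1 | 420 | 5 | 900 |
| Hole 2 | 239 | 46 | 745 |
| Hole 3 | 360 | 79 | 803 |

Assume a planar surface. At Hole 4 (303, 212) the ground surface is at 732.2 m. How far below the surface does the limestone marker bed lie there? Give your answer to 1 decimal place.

68.7 m

Let the plane be z = a·easting + b·northing + c.
Hole 2−Hole 1: −181a + 41b = −155;  Hole 3−Hole 1: −60a + 74b = −97.
Solving gives a = 0.68529, b = −0.75517.
Then c = 900 − a·420 − b·5 = 615.95.
At (303, 212): z_contact = 207.64 − 160.10 + 615.95 = 663.50 m.
Depth below ground = 732.2 − 663.50 = 68.7 m.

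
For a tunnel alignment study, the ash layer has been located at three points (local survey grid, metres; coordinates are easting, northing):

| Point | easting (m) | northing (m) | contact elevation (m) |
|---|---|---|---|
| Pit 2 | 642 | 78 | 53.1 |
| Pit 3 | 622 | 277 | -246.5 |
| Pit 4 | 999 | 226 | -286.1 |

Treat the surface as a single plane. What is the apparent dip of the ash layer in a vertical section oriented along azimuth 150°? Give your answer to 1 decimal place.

Two edge vectors: Pit 2→Pit 3 = (-20, 199, -299.6), Pit 2→Pit 4 = (357, 148, -339.2).
Normal n = (Pit 2→Pit 3) × (Pit 2→Pit 4) = (-23160, -113741.2, -74003).
So ∂z/∂easting = −n_x/n_z = −0.31296 and ∂z/∂northing = −n_y/n_z = −1.53698.
Unit vector along 150° is (sin 150°, cos 150°) = (0.5000, -0.8660).
Slope in that direction = a·(0.5000) + b·(-0.8660) = 1.17458.
Apparent dip = arctan|1.17458| = 49.6° (true dip is 57.5°, so apparent ≤ true as expected).

49.6°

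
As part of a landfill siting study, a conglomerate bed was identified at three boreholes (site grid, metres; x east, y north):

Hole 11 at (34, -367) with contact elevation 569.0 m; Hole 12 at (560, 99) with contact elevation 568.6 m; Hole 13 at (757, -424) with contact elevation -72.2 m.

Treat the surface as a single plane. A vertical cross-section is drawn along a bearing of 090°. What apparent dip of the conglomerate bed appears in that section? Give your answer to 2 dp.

39.16°

Two edge vectors: Hole 11→Hole 12 = (526, 466, -0.4), Hole 11→Hole 13 = (723, -57, -641.2).
Normal n = (Hole 11→Hole 12) × (Hole 11→Hole 13) = (-298822, 336982, -366900).
So ∂z/∂x = −n_x/n_z = −0.81445 and ∂z/∂y = −n_y/n_z = 0.91846.
Unit vector along 090° is (sin 90°, cos 90°) = (1.0000, 0.0000).
Slope in that direction = a·(1.0000) + b·(0.0000) = −0.81445.
Apparent dip = arctan|0.81445| = 39.16° (true dip is 50.8°, so apparent ≤ true as expected).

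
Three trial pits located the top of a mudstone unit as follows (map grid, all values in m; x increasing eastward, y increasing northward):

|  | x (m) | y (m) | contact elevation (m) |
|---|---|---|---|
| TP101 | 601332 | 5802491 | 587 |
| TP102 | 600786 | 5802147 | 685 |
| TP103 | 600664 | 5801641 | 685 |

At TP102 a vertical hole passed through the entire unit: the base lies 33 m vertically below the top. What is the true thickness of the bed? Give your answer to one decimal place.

32.2 m

Let the plane be z = a·x + b·y + c.
TP102−TP101: −546a − 344b = 98;  TP103−TP101: −668a − 850b = 98.
Solving gives a = −0.21164, b = 0.05103.
|∇z| = √(a²+b²) = 0.21770, so dip δ = arctan(0.21770) = 12.28°.
True thickness = vertical thickness × cos δ = 33 × cos 12.28° = 32.2 m.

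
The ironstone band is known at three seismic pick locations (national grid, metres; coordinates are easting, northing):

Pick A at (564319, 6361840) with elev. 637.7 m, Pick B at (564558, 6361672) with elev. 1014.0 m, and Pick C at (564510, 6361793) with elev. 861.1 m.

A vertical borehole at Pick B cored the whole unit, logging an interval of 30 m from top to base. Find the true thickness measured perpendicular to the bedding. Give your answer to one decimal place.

18.3 m

Two edge vectors: Pick A→Pick B = (239, -168, 376.3), Pick A→Pick C = (191, -47, 223.4).
Normal n = (Pick A→Pick B) × (Pick A→Pick C) = (-19845.1, 18480.7, 20855).
So ∂z/∂easting = −n_x/n_z = 0.95158 and ∂z/∂northing = −n_y/n_z = −0.88615.
|∇z| = √(a²+b²) = 1.30029, so dip δ = arctan(1.30029) = 52.44°.
True thickness = vertical thickness × cos δ = 30 × cos 52.44° = 18.3 m.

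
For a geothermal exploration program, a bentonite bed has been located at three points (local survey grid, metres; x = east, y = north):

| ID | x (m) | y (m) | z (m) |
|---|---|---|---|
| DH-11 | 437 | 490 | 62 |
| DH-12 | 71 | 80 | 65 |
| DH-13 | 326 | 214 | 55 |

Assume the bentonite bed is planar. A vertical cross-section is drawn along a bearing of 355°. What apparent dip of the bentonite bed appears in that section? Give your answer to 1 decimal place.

3.3°

Two edge vectors: DH-11→DH-12 = (-366, -410, 3), DH-11→DH-13 = (-111, -276, -7).
Normal n = (DH-11→DH-12) × (DH-11→DH-13) = (3698, -2895, 55506).
So ∂z/∂x = −n_x/n_z = −0.06662 and ∂z/∂y = −n_y/n_z = 0.05216.
Unit vector along 355° is (sin 355°, cos 355°) = (-0.0872, 0.9962).
Slope in that direction = a·(-0.0872) + b·(0.9962) = 0.05776.
Apparent dip = arctan|0.05776| = 3.3° (true dip is 4.8°, so apparent ≤ true as expected).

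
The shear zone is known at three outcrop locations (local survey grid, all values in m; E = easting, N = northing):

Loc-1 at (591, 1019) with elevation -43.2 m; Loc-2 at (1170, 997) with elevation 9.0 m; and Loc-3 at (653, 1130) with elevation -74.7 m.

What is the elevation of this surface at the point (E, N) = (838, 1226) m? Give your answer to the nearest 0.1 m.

-91.7 m

Let the plane be z = a·E + b·N + c.
Loc-2−Loc-1: 579a − 22b = 52.2;  Loc-3−Loc-1: 62a + 111b = −31.5.
Solving gives a = 0.077723, b = −0.327197.
Then c = -43.2 − a·591 − b·1019 = 244.28.
At (838, 1226): z = 65.1 − 401.1 + 244.28 = -91.7 m.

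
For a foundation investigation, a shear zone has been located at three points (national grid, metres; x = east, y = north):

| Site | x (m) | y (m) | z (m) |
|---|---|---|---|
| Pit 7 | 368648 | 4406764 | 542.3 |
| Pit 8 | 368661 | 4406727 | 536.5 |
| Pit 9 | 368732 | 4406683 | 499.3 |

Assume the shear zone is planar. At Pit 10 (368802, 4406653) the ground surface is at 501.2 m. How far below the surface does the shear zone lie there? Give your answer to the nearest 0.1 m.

Two edge vectors: Pit 7→Pit 8 = (13, -37, -5.8), Pit 7→Pit 9 = (84, -81, -43).
Normal n = (Pit 7→Pit 8) × (Pit 7→Pit 9) = (1121.2, 71.8, 2055).
So ∂z/∂x = −n_x/n_z = −0.545596107 and ∂z/∂y = −n_y/n_z = −0.034939173.
Intercept c from Pit 7: 542.3 + 201132.91 + 153968.69 = 355643.90.
At (368802, 4406653): z_contact = −201216.94 − 153964.81 + 355643.90 = 462.16 m.
Depth below ground = 501.2 − 462.16 = 39.0 m.

39.0 m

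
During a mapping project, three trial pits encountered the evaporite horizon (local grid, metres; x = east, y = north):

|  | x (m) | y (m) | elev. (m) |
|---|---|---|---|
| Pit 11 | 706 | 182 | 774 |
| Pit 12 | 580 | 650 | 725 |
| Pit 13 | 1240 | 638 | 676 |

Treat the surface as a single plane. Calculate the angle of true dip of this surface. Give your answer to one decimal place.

8.4°

Let the plane be z = a·x + b·y + c.
Pit 12−Pit 11: −126a + 468b = −49;  Pit 13−Pit 11: 534a + 456b = −98.
Solving gives a = −0.07652, b = −0.12530.
Gradient magnitude |∇z| = √(a² + b²) = √(0.00586 + 0.01570) = 0.14682.
True dip = arctan(0.14682) = 8.4°, dipping toward NNE (azimuth ≈ 031°).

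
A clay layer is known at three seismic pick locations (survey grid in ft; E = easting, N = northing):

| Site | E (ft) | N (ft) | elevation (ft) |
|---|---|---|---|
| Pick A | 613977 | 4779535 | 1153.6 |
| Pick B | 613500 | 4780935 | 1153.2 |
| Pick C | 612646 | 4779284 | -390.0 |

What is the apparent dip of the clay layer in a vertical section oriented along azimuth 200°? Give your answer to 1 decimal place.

Let the plane be z = a·E + b·N + c.
Pick B−Pick A: −477a + 1400b = −0.4;  Pick C−Pick A: −1331a − 251b = −1543.6.
Solving gives a = 1.08976, b = 0.37101.
Unit vector along 200° is (sin 200°, cos 200°) = (-0.3420, -0.9397).
Slope in that direction = a·(-0.3420) + b·(-0.9397) = −0.72136.
Apparent dip = arctan|0.72136| = 35.8° (true dip is 49.0°, so apparent ≤ true as expected).

35.8°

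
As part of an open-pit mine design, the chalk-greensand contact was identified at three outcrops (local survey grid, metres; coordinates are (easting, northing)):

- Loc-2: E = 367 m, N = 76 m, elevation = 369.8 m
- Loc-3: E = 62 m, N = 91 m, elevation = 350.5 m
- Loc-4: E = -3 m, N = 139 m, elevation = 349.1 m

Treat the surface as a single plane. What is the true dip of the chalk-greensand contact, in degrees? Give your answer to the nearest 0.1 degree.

5.1°

Let the plane be z = a·E + b·N + c.
Loc-3−Loc-2: −305a + 15b = −19.3;  Loc-4−Loc-2: −370a + 63b = −20.7.
Solving gives a = 0.06626, b = 0.06056.
Gradient magnitude |∇z| = √(a² + b²) = √(0.00439 + 0.00367) = 0.08976.
True dip = arctan(0.08976) = 5.1°, dipping toward SW (azimuth ≈ 228°).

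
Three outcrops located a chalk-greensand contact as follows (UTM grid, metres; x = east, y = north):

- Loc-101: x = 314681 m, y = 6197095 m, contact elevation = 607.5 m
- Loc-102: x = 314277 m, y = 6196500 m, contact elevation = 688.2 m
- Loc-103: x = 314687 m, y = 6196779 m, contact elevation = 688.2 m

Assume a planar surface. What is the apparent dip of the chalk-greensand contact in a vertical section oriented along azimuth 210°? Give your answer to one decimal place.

7.6°

Two edge vectors: Loc-101→Loc-102 = (-404, -595, 80.7), Loc-101→Loc-103 = (6, -316, 80.7).
Normal n = (Loc-101→Loc-102) × (Loc-101→Loc-103) = (-22515.3, 33087, 131234).
So ∂z/∂x = −n_x/n_z = 0.17157 and ∂z/∂y = −n_y/n_z = −0.25212.
Unit vector along 210° is (sin 210°, cos 210°) = (-0.5000, -0.8660).
Slope in that direction = a·(-0.5000) + b·(-0.8660) = 0.13256.
Apparent dip = arctan|0.13256| = 7.6° (true dip is 17.0°, so apparent ≤ true as expected).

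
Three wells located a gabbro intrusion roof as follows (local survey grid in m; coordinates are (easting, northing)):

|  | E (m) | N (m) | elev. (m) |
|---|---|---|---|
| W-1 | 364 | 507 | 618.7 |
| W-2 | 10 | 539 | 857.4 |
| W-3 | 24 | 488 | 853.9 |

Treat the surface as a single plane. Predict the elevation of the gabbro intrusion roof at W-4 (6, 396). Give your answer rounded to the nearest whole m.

877 m

Let the plane be z = a·E + b·N + c.
W-2−W-1: −354a + 32b = 238.7;  W-3−W-1: −340a − 19b = 235.2.
Solving gives a = −0.68509, b = −0.11944.
Then c = 618.7 − a·364 − b·507 = 928.63.
At (6, 396): z = −4.1 − 47.3 + 928.63 = 877.2 m.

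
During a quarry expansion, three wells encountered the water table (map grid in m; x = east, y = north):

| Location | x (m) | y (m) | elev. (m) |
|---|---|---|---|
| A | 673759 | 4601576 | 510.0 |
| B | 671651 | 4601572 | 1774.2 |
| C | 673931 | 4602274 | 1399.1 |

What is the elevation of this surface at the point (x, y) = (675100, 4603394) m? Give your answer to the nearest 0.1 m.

2287.8 m

Two edge vectors: A→B = (-2108, -4, 1264.2), A→C = (172, 698, 889.1).
Normal n = (A→B) × (A→C) = (-885968, 2091665.2, -1470696).
So ∂z/∂x = −n_x/n_z = −0.602414095 and ∂z/∂y = −n_y/n_z = 1.422228115.
Intercept c from A: 510 + 405881.92 − 6544490.76 = −6138098.84.
At (675100, 4603394): z = −406689.8 + 6547076.4 − 6138098.84 = 2287.8 m.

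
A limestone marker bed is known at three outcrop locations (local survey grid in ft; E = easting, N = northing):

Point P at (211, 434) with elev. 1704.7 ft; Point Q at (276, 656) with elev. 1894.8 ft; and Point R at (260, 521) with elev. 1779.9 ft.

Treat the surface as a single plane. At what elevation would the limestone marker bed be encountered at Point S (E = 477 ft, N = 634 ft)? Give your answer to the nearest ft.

Two edge vectors: Point P→Point Q = (65, 222, 190.1), Point P→Point R = (49, 87, 75.2).
Normal n = (Point P→Point Q) × (Point P→Point R) = (155.7, 4426.9, -5223).
So ∂z/∂E = −n_x/n_z = 0.02981 and ∂z/∂N = −n_y/n_z = 0.84758.
Intercept c from Point P: 1704.7 − 6.29 − 367.85 = 1330.56.
At (477, 634): z = 14.2 + 537.4 + 1330.56 = 1882.1 ft.

1882 ft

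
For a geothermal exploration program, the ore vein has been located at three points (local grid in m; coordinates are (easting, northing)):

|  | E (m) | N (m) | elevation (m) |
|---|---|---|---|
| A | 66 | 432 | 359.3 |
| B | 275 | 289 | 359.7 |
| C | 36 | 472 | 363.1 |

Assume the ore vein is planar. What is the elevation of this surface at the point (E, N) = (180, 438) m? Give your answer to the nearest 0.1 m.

376.2 m

Let the plane be z = a·E + b·N + c.
B−A: 209a − 143b = 0.4;  C−A: −30a + 40b = 3.8.
Solving gives a = 0.13744, b = 0.19808.
Then c = 359.3 − a·66 − b·432 = 264.66.
At (180, 438): z = 24.7 + 86.8 + 264.66 = 376.2 m.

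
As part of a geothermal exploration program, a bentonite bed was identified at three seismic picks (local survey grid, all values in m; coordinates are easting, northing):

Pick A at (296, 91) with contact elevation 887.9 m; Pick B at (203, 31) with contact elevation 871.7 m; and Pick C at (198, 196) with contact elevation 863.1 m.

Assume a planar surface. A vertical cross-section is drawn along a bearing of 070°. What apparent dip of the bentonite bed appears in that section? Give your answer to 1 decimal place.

10.0°

Two edge vectors: Pick A→Pick B = (-93, -60, -16.2), Pick A→Pick C = (-98, 105, -24.8).
Normal n = (Pick A→Pick B) × (Pick A→Pick C) = (3189, -718.8, -15645).
So ∂z/∂easting = −n_x/n_z = 0.20384 and ∂z/∂northing = −n_y/n_z = −0.04594.
Unit vector along 070° is (sin 70°, cos 70°) = (0.9397, 0.3420).
Slope in that direction = a·(0.9397) + b·(0.3420) = 0.17583.
Apparent dip = arctan|0.17583| = 10.0° (true dip is 11.8°, so apparent ≤ true as expected).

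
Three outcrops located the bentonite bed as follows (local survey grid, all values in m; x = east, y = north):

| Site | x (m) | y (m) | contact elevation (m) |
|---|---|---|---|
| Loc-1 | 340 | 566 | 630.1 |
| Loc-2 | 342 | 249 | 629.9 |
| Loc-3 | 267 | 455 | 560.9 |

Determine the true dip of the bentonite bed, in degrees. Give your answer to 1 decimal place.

Two edge vectors: Loc-1→Loc-2 = (2, -317, -0.2), Loc-1→Loc-3 = (-73, -111, -69.2).
Normal n = (Loc-1→Loc-2) × (Loc-1→Loc-3) = (21914.2, 153, -23363).
So ∂z/∂x = −n_x/n_z = 0.93799 and ∂z/∂y = −n_y/n_z = 0.00655.
Gradient magnitude |∇z| = √(a² + b²) = √(0.87982 + 0.00004) = 0.93801.
True dip = arctan(0.93801) = 43.2°, dipping toward W (azimuth ≈ 270°).

43.2°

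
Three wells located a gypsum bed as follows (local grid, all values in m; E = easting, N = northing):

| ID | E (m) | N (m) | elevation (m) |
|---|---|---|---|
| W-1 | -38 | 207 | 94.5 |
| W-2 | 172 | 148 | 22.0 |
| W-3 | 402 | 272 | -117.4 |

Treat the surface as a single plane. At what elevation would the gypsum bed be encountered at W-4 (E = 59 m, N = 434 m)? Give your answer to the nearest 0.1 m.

Two edge vectors: W-1→W-2 = (210, -59, -72.5), W-1→W-3 = (440, 65, -211.9).
Normal n = (W-1→W-2) × (W-1→W-3) = (17214.6, 12599, 39610).
So ∂z/∂E = −n_x/n_z = −0.43460 and ∂z/∂N = −n_y/n_z = −0.31808.
Intercept c from W-1: 94.5 − 16.51 + 65.84 = 143.83.
At (59, 434): z = −25.6 − 138.0 + 143.83 = -19.9 m.

-19.9 m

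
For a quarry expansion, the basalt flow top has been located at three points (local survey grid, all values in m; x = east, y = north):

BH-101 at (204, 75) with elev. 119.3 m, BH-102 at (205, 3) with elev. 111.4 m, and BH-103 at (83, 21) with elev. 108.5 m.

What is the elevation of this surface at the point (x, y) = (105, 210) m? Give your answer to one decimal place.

Two edge vectors: BH-101→BH-102 = (1, -72, -7.9), BH-101→BH-103 = (-121, -54, -10.8).
Normal n = (BH-101→BH-102) × (BH-101→BH-103) = (351, 966.7, -8766).
So ∂z/∂x = −n_x/n_z = 0.04004 and ∂z/∂y = −n_y/n_z = 0.11028.
Intercept c from BH-101: 119.3 − 8.17 − 8.27 = 102.86.
At (105, 210): z = 4.2 + 23.2 + 102.86 = 130.2 m.

130.2 m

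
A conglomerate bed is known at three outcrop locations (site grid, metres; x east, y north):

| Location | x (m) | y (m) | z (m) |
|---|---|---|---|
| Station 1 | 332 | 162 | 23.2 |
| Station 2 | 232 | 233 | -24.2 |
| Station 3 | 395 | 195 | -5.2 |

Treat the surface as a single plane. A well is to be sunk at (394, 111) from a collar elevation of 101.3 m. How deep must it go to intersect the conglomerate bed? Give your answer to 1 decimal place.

Two edge vectors: Station 1→Station 2 = (-100, 71, -47.4), Station 1→Station 3 = (63, 33, -28.4).
Normal n = (Station 1→Station 2) × (Station 1→Station 3) = (-452.2, -5826.2, -7773).
So ∂z/∂x = −n_x/n_z = −0.05818 and ∂z/∂y = −n_y/n_z = −0.74954.
Intercept c from Station 1: 23.2 + 19.31 + 121.43 = 163.94.
At (394, 111): z_contact = −22.92 − 83.20 + 163.94 = 57.82 m.
Depth below ground = 101.3 − 57.82 = 43.5 m.

43.5 m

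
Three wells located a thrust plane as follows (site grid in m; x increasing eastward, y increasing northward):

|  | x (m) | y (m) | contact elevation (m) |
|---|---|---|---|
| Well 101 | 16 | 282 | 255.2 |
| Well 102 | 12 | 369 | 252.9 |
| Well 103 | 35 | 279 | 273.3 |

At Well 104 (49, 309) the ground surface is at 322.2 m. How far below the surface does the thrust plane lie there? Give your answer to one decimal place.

Let the plane be z = a·x + b·y + c.
Well 102−Well 101: −4a + 87b = −2.3;  Well 103−Well 101: 19a − 3b = 18.1.
Solving gives a = 0.95539, b = 0.01749.
Then c = 255.2 − a·16 − b·282 = 234.98.
At (49, 309): z_contact = 46.81 + 5.40 + 234.98 = 287.20 m.
Depth below ground = 322.2 − 287.20 = 35.0 m.

35.0 m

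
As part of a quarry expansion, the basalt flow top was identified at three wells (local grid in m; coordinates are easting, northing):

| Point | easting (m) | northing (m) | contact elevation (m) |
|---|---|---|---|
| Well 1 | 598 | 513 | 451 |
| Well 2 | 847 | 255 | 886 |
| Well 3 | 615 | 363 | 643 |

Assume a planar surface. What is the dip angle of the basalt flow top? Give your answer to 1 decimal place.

Two edge vectors: Well 1→Well 2 = (249, -258, 435), Well 1→Well 3 = (17, -150, 192).
Normal n = (Well 1→Well 2) × (Well 1→Well 3) = (15714, -40413, -32964).
So ∂z/∂easting = −n_x/n_z = 0.47670 and ∂z/∂northing = −n_y/n_z = −1.22597.
Gradient magnitude |∇z| = √(a² + b²) = √(0.22724 + 1.50301) = 1.31539.
True dip = arctan(1.31539) = 52.8°, dipping toward NNW (azimuth ≈ 339°).

52.8°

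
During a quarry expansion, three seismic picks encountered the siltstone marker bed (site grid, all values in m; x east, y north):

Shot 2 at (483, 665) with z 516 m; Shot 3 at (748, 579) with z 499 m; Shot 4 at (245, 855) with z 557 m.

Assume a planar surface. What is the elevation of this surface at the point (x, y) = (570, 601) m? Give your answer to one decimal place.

502.3 m

Let the plane be z = a·x + b·y + c.
Shot 3−Shot 2: 265a − 86b = −17;  Shot 4−Shot 2: −238a + 190b = 41.
Solving gives a = 0.00991, b = 0.22820.
Then c = 516 − a·483 − b·665 = 359.46.
At (570, 601): z = 5.6 + 137.1 + 359.46 = 502.3 m.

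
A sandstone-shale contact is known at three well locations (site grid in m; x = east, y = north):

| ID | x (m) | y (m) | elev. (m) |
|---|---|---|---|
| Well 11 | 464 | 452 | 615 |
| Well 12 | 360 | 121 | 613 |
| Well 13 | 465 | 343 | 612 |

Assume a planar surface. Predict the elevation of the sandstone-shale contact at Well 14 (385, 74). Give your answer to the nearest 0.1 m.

Two edge vectors: Well 11→Well 12 = (-104, -331, -2), Well 11→Well 13 = (1, -109, -3).
Normal n = (Well 11→Well 12) × (Well 11→Well 13) = (775, -314, 11667).
So ∂z/∂x = −n_x/n_z = −0.06643 and ∂z/∂y = −n_y/n_z = 0.02691.
Intercept c from Well 11: 615 + 30.82 − 12.16 = 633.66.
At (385, 74): z = −25.6 + 2.0 + 633.66 = 610.1 m.

610.1 m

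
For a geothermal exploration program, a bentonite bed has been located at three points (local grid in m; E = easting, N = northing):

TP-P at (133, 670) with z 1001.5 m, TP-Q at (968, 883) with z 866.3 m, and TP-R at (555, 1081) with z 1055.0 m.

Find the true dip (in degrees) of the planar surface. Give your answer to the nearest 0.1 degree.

25.7°

Let the plane be z = a·E + b·N + c.
TP-Q−TP-P: 835a + 213b = −135.2;  TP-R−TP-P: 422a + 411b = 53.5.
Solving gives a = −0.26436, b = 0.40161.
Gradient magnitude |∇z| = √(a² + b²) = √(0.06989 + 0.16129) = 0.48081.
True dip = arctan(0.48081) = 25.7°, dipping toward SSE (azimuth ≈ 147°).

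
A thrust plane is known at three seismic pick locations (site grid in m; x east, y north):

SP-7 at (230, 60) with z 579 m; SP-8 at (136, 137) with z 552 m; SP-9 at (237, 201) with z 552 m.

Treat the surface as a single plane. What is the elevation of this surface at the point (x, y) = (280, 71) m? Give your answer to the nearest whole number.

583 m

Two edge vectors: SP-7→SP-8 = (-94, 77, -27), SP-7→SP-9 = (7, 141, -27).
Normal n = (SP-7→SP-8) × (SP-7→SP-9) = (1728, -2727, -13793).
So ∂z/∂x = −n_x/n_z = 0.12528 and ∂z/∂y = −n_y/n_z = −0.19771.
Intercept c from SP-7: 579 − 28.81 + 11.86 = 562.05.
At (280, 71): z = 35.1 − 14.0 + 562.05 = 583.1 m.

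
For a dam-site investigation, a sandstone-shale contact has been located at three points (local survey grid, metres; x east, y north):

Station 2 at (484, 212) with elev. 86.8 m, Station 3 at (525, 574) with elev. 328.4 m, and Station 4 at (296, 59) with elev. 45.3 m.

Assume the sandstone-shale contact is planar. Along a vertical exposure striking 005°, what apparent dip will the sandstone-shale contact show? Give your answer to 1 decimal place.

Let the plane be z = a·x + b·y + c.
Station 3−Station 2: 41a + 362b = 241.6;  Station 4−Station 2: −188a − 153b = −41.5.
Solving gives a = −0.35514, b = 0.70763.
Unit vector along 005° is (sin 5°, cos 5°) = (0.0872, 0.9962).
Slope in that direction = a·(0.0872) + b·(0.9962) = 0.67398.
Apparent dip = arctan|0.67398| = 34.0° (true dip is 38.4°, so apparent ≤ true as expected).

34.0°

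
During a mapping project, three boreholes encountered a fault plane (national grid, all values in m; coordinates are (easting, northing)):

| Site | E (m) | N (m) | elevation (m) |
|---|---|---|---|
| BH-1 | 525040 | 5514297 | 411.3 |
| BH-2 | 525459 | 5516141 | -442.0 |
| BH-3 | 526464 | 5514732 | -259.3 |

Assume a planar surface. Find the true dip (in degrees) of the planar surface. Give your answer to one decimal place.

27.5°

Let the plane be z = a·E + b·N + c.
BH-2−BH-1: 419a + 1844b = −853.3;  BH-3−BH-1: 1424a + 435b = −670.6.
Solving gives a = −0.35415, b = −0.38227.
Gradient magnitude |∇z| = √(a² + b²) = √(0.12542 + 0.14613) = 0.52111.
True dip = arctan(0.52111) = 27.5°, dipping toward NE (azimuth ≈ 043°).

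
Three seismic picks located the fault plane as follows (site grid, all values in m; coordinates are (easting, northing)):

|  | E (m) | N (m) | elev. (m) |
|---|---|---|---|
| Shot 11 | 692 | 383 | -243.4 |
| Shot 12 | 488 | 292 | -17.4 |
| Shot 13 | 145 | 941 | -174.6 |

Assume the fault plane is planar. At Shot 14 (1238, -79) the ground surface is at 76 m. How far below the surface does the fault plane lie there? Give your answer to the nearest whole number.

452 m

Let the plane be z = a·E + b·N + c.
Shot 12−Shot 11: −204a − 91b = 226;  Shot 13−Shot 11: −547a + 558b = 68.8.
Solving gives a = −0.80906, b = −0.66981.
Then c = -243.4 − a·692 − b·383 = 573.00.
At (1238, -79): z_contact = −1001.6 + 52.9 + 573.00 = -375.7 m.
Depth below ground = 76 − (-375.7) = 452 m.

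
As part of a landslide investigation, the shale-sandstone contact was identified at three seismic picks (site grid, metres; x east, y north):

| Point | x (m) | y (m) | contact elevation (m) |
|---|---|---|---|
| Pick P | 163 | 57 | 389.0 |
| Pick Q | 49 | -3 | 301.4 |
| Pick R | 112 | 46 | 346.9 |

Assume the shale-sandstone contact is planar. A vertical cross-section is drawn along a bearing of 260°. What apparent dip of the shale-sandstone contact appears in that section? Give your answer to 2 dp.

Two edge vectors: Pick P→Pick Q = (-114, -60, -87.6), Pick P→Pick R = (-51, -11, -42.1).
Normal n = (Pick P→Pick Q) × (Pick P→Pick R) = (1562.4, -331.8, -1806).
So ∂z/∂x = −n_x/n_z = 0.86512 and ∂z/∂y = −n_y/n_z = −0.18372.
Unit vector along 260° is (sin 260°, cos 260°) = (-0.9848, -0.1736).
Slope in that direction = a·(-0.9848) + b·(-0.1736) = −0.82007.
Apparent dip = arctan|0.82007| = 39.35° (true dip is 41.5°, so apparent ≤ true as expected).

39.35°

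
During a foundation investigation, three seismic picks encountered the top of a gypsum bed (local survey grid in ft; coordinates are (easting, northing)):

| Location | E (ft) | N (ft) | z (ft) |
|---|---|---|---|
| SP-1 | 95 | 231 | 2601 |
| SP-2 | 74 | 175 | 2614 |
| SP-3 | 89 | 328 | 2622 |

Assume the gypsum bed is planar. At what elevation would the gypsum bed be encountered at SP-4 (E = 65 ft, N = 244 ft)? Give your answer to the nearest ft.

Let the plane be z = a·E + b·N + c.
SP-2−SP-1: −21a − 56b = 13;  SP-3−SP-1: −6a + 97b = 21.
Solving gives a = −1.02697, b = 0.15297.
Then c = 2601 − a·95 − b·231 = 2663.23.
At (65, 244): z = −66.8 + 37.3 + 2663.23 = 2633.8 ft.

2634 ft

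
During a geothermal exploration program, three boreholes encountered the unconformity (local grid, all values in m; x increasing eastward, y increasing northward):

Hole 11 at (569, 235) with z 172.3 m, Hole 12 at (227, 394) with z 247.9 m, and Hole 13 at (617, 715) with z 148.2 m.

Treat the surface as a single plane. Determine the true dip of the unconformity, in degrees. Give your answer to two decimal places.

Let the plane be z = a·x + b·y + c.
Hole 12−Hole 11: −342a + 159b = 75.6;  Hole 13−Hole 11: 48a + 480b = −24.1.
Solving gives a = −0.23354, b = −0.02685.
Gradient magnitude |∇z| = √(a² + b²) = √(0.05454 + 0.00072) = 0.23508.
True dip = arctan(0.23508) = 13.23°, dipping toward E (azimuth ≈ 083°).

13.23°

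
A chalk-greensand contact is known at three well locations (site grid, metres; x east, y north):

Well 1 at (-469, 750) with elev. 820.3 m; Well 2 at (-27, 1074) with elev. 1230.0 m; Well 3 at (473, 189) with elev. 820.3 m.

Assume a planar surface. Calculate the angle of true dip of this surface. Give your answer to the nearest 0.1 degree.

Let the plane be z = a·x + b·y + c.
Well 2−Well 1: 442a + 324b = 409.7;  Well 3−Well 1: 942a − 561b = 0.
Solving gives a = 0.41550, b = 0.69768.
Gradient magnitude |∇z| = √(a² + b²) = √(0.17264 + 0.48676) = 0.81204.
True dip = arctan(0.81204) = 39.1°, dipping toward SSW (azimuth ≈ 211°).

39.1°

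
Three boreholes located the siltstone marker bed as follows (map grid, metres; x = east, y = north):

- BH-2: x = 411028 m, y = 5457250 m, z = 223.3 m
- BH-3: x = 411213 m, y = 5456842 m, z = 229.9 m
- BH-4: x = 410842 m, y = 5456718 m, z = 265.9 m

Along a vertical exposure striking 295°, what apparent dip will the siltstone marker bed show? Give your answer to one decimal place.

2.9°

Two edge vectors: BH-2→BH-3 = (185, -408, 6.6), BH-2→BH-4 = (-186, -532, 42.6).
Normal n = (BH-2→BH-3) × (BH-2→BH-4) = (-13869.6, -9108.6, -174308).
So ∂z/∂x = −n_x/n_z = −0.07957 and ∂z/∂y = −n_y/n_z = −0.05226.
Unit vector along 295° is (sin 295°, cos 295°) = (-0.9063, 0.4226).
Slope in that direction = a·(-0.9063) + b·(0.4226) = 0.05003.
Apparent dip = arctan|0.05003| = 2.9° (true dip is 5.4°, so apparent ≤ true as expected).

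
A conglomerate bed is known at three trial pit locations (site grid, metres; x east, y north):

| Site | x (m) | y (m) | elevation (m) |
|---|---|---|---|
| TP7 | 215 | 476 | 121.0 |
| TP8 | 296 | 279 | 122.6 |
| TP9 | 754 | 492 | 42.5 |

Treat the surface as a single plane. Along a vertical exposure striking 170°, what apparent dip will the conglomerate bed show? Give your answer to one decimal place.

2.4°

Let the plane be z = a·x + b·y + c.
TP8−TP7: 81a − 197b = 1.6;  TP9−TP7: 539a + 16b = −78.5.
Solving gives a = −0.14365, b = −0.06718.
Unit vector along 170° is (sin 170°, cos 170°) = (0.1736, -0.9848).
Slope in that direction = a·(0.1736) + b·(-0.9848) = 0.04122.
Apparent dip = arctan|0.04122| = 2.4° (true dip is 9.0°, so apparent ≤ true as expected).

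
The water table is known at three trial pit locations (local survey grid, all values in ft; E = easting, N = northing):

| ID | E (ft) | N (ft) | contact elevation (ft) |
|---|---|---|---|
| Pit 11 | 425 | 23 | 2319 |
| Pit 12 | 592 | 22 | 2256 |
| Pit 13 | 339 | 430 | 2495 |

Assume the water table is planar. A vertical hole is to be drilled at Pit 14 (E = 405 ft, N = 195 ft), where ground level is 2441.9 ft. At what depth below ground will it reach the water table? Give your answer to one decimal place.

Let the plane be z = a·E + b·N + c.
Pit 12−Pit 11: 167a − 1b = −63;  Pit 13−Pit 11: −86a + 407b = 176.
Solving gives a = −0.37513, b = 0.35317.
Then c = 2319 − a·425 − b·23 = 2470.31.
At (405, 195): z_contact = −151.93 + 68.87 + 2470.31 = 2387.25 ft.
Depth below ground = 2441.9 − 2387.25 = 54.7 ft.

54.7 ft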